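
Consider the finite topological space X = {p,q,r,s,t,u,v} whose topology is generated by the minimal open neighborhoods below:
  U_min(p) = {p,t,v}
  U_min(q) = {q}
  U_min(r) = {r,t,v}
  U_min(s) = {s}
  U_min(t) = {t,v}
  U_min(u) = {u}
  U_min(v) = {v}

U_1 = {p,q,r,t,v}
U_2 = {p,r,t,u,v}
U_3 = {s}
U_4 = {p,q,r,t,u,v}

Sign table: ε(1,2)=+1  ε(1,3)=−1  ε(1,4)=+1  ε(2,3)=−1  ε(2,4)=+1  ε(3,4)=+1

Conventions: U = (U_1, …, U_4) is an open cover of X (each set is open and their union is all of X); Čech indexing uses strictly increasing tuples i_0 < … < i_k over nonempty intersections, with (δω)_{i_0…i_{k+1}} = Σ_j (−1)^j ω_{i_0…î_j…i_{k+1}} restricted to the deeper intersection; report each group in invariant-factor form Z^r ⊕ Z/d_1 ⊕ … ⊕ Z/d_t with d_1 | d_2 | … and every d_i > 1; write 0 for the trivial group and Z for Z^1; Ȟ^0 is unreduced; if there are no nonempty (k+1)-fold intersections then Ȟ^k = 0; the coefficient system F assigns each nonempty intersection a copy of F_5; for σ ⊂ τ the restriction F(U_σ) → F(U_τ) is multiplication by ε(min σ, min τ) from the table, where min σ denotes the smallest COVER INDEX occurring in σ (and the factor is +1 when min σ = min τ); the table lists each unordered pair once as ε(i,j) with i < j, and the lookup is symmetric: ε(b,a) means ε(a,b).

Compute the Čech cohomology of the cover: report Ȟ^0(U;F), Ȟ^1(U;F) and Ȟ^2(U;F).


nonempty intersections:
  U12={p,r,t,v} U14={p,q,r,t,v} U24={p,r,t,u,v}
  U124={p,r,t,v}
C dims 4,3,1; δ0: rk_F5 2; δ1: rk_F5 1
Ȟ^0: (4−2)−0=2 ⇒ Z/5 ⊕ Z/5
Ȟ^1: (3−1)−2=0 ⇒ 0
Ȟ^2: (1−0)−1=0 ⇒ 0

Ȟ^0(U;F) ≅ Z/5 ⊕ Z/5, Ȟ^1(U;F) ≅ 0 and Ȟ^2(U;F) ≅ 0


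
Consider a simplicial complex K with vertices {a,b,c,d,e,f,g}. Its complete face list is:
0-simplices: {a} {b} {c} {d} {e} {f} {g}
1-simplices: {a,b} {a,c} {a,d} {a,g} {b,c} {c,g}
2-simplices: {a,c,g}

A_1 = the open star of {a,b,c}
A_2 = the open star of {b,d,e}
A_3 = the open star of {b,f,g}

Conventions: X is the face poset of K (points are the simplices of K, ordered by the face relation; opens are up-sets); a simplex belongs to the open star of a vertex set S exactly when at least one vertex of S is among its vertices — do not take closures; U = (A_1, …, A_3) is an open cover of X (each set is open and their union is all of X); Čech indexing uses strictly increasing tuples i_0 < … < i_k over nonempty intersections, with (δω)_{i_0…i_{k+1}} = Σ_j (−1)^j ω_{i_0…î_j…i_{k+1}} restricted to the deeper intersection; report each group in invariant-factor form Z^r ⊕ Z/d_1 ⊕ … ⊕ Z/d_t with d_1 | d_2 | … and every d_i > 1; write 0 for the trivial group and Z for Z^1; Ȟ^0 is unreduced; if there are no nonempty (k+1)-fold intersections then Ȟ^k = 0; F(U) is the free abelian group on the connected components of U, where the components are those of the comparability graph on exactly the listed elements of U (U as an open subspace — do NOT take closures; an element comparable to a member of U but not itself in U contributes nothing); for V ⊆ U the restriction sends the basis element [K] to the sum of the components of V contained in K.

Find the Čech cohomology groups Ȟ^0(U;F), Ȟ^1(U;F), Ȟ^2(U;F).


nonempty intersections:
  A1={{a},{b},{c},{a,b},{a,c},{a,d},{a,g},{b,c},{c,g},{a,c,g}} A2={{b},{d},{e},{a,b},{a,d},{b,c}} A3={{b},{f},{g},{a,b},{a,g},{b,c},{c,g},{a,c,g}}
  A12={{b},{a,b},{a,d},{b,c}} A13={{b},{a,b},{a,g},{b,c},{c,g},{a,c,g}} A23={{b},{a,b},{b,c}}
  A123={{b},{a,b},{b,c}}
components per intersection:
  A1: {{a},{b},{c},{a,b},{a,c},{a,d},{a,g},{b,c},{c,g},{a,c,g}}
  A2: {{b},{a,b},{b,c}} {{d},{a,d}} {{e}}
  A3: {{b},{a,b},{b,c}} {{f}} {{g},{a,g},{c,g},{a,c,g}}
  A12: {{b},{a,b},{b,c}} {{a,d}}
  A13: {{b},{a,b},{b,c}} {{a,g},{c,g},{a,c,g}}
  A23: {{b},{a,b},{b,c}}
  A123: {{b},{a,b},{b,c}}
C dims 7,5,1; δ0: rk 4, SNF 1^4; δ1: rk 1, SNF 1^1
Ȟ^0: (7−4)−0=3 ⇒ Z^3
Ȟ^1: (5−1)−4=0 ⇒ 0
Ȟ^2: (1−0)−1=0 ⇒ 0

Ȟ^0 ≅ Z^3, Ȟ^1 ≅ 0 and Ȟ^2 ≅ 0


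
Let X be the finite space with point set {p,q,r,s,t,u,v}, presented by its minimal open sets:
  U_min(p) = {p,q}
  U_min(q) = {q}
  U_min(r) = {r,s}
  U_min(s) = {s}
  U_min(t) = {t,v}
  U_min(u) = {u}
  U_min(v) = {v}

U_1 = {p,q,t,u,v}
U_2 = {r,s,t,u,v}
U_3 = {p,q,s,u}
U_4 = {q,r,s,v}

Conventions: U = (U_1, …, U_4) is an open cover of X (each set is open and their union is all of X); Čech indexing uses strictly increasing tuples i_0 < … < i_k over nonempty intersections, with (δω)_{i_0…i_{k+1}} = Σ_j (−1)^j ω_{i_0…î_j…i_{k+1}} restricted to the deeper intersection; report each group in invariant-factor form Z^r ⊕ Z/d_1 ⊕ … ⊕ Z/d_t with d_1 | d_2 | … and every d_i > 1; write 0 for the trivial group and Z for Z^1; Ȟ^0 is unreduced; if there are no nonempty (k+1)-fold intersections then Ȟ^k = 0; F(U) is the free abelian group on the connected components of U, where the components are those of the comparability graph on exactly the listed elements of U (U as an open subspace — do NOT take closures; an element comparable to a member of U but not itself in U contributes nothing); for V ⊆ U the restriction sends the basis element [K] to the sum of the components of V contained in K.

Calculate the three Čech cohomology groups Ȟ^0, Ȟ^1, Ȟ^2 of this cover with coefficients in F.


Ȟ^0 ≅ Z^4,  Ȟ^1 ≅ 0,  Ȟ^2 ≅ 0

nerve of the cover:
  U12={t,u,v} U13={p,q,u} U14={q,v} U23={s,u} U24={r,s,v} U34={q,s}
  U123={u} U124={v} U134={q} U234={s}
components per intersection:
  U1: {p,q} {t,v} {u}
  U2: {r,s} {t,v} {u}
  U3: {p,q} {s} {u}
  U4: {q} {r,s} {v}
  U12: {t,v} {u}
  U13: {p,q} {u}
  U14: {q} {v}
  U23: {s} {u}
  U24: {r,s} {v}
  U34: {q} {s}
  U123: {u}
  U124: {v}
  U134: {q}
  U234: {s}
C dims 12,12,4; δ0: rk 8, SNF 1^8; δ1: rk 4, SNF 1^4
Ȟ^0 = (12 − 8) − 0 = 4, so Ȟ^0 ≅ Z^4
Ȟ^1 = (12 − 4) − 8 = 0, so Ȟ^1 ≅ 0
Ȟ^2 = (4 − 0) − 4 = 0, so Ȟ^2 ≅ 0


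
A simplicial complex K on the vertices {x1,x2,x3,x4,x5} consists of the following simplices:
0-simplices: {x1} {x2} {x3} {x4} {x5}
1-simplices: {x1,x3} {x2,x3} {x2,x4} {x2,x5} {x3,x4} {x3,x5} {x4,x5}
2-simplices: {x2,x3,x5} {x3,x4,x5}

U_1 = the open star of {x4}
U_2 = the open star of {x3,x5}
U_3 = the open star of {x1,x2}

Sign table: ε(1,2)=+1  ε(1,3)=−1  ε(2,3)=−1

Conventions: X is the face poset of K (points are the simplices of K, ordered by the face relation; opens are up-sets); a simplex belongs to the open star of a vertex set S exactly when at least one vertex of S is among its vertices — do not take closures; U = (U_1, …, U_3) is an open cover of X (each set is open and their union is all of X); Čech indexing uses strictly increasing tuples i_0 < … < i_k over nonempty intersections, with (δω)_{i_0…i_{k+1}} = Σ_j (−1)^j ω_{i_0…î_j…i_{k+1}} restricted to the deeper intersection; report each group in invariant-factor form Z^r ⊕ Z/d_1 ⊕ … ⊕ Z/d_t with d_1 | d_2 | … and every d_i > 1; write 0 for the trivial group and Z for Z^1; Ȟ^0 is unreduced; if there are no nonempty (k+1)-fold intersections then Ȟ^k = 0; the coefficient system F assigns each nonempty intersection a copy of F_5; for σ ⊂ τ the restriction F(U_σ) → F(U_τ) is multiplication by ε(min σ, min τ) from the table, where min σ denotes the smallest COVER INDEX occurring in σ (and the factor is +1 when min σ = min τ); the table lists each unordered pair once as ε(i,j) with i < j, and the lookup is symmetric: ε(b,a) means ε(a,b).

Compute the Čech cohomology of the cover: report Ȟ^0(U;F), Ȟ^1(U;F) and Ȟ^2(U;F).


nerve of the cover:
  U1={{x4},{x2,x4},{x3,x4},{x4,x5},{x3,x4,x5}} U2={{x3},{x5},{x1,x3},{x2,x3},{x2,x5},{x3,x4},{x3,x5},{x4,x5},{x2,x3,x5},{x3,x4,x5}} U3={{x1},{x2},{x1,x3},{x2,x3},{x2,x4},{x2,x5},{x2,x3,x5}}
  U12={{x3,x4},{x4,x5},{x3,x4,x5}} U13={{x2,x4}} U23={{x1,x3},{x2,x3},{x2,x5},{x2,x3,x5}}
C dims 3,3; δ0: rk_F5 2
Ȟ^0 = (3 − 2) − 0 = 1, so Ȟ^0 ≅ Z/5
Ȟ^1 = (3 − 0) − 2 = 1, so Ȟ^1 ≅ Z/5
Ȟ^2 = (0 − 0) − 0 = 0, so Ȟ^2 ≅ 0

Ȟ^0(U;F) ≅ Z/5, Ȟ^1(U;F) ≅ Z/5 and Ȟ^2(U;F) ≅ 0


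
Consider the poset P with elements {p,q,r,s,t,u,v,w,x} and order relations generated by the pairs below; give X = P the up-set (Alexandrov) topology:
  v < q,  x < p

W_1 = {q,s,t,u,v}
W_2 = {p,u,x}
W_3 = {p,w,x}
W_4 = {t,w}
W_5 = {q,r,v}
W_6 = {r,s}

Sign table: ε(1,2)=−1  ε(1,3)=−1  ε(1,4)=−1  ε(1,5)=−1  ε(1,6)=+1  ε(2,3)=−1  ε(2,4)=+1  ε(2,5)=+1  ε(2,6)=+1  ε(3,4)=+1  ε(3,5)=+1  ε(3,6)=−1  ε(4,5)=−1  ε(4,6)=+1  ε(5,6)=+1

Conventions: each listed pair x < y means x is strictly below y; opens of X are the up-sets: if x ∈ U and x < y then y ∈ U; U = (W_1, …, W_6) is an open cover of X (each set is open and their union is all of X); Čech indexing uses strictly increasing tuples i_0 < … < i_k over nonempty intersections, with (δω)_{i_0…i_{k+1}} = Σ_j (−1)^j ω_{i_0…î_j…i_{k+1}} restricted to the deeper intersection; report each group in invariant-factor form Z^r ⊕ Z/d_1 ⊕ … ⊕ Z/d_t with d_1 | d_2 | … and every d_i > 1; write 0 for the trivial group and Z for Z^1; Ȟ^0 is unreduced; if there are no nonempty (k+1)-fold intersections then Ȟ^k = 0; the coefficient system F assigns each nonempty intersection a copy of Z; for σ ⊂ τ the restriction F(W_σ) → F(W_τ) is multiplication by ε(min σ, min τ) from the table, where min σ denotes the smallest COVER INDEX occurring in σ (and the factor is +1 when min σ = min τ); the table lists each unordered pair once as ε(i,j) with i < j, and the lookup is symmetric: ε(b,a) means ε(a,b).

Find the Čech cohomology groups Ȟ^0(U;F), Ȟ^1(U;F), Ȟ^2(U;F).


nerve simplices:
  W12={u} W14={t} W15={q,v} W16={s} W23={p,x} W34={w} W56={r}
C dims 6,7; δ0: rk 6, SNF 1^5·2
degree 0: 6−6−0 = 0 → Ȟ^0 ≅ 0
degree 1: 7−0−6 = 1 plus torsion [2] → Ȟ^1 ≅ Z ⊕ Z/2
degree 2: 0−0−0 = 0 → Ȟ^2 ≅ 0

Ȟ^0 ≅ 0; Ȟ^1 ≅ Z ⊕ Z/2; Ȟ^2 ≅ 0


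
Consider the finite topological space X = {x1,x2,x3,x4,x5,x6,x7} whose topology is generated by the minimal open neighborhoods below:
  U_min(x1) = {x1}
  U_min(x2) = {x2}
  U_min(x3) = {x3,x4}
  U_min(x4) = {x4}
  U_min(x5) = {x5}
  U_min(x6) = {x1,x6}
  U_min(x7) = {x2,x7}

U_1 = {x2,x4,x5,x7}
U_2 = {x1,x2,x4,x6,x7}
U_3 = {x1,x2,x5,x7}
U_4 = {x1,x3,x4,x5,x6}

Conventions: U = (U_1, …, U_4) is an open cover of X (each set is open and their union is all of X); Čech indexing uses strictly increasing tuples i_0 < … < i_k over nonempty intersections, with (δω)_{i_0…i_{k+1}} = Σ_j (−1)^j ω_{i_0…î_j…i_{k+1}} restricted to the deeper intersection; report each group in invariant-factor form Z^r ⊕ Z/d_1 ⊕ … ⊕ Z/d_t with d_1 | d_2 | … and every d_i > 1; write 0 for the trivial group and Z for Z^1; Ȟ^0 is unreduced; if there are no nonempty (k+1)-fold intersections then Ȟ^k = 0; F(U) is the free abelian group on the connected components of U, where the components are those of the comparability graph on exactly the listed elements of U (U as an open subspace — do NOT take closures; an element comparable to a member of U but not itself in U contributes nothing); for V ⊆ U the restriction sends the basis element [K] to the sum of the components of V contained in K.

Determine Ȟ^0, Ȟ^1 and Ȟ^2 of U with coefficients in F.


Ȟ^0 ≅ Z^4; Ȟ^1 ≅ 0; Ȟ^2 ≅ 0

intersection data:
  U12={x2,x4,x7} U13={x2,x5,x7} U14={x4,x5} U23={x1,x2,x7} U24={x1,x4,x6} U34={x1,x5}
  U123={x2,x7} U124={x4} U134={x5} U234={x1}
components per intersection:
  U1: {x2,x7} {x4} {x5}
  U2: {x1,x6} {x2,x7} {x4}
  U3: {x1} {x2,x7} {x5}
  U4: {x1,x6} {x3,x4} {x5}
  U12: {x2,x7} {x4}
  U13: {x2,x7} {x5}
  U14: {x4} {x5}
  U23: {x1} {x2,x7}
  U24: {x1,x6} {x4}
  U34: {x1} {x5}
  U123: {x2,x7}
  U124: {x4}
  U134: {x5}
  U234: {x1}
C dims 12,12,4; δ0: rk 8, SNF 1^8; δ1: rk 4, SNF 1^4
Ȟ^0 = (12 − 8) − 0 = 4, so Ȟ^0 ≅ Z^4
Ȟ^1 = (12 − 4) − 8 = 0, so Ȟ^1 ≅ 0
Ȟ^2 = (4 − 0) − 4 = 0, so Ȟ^2 ≅ 0


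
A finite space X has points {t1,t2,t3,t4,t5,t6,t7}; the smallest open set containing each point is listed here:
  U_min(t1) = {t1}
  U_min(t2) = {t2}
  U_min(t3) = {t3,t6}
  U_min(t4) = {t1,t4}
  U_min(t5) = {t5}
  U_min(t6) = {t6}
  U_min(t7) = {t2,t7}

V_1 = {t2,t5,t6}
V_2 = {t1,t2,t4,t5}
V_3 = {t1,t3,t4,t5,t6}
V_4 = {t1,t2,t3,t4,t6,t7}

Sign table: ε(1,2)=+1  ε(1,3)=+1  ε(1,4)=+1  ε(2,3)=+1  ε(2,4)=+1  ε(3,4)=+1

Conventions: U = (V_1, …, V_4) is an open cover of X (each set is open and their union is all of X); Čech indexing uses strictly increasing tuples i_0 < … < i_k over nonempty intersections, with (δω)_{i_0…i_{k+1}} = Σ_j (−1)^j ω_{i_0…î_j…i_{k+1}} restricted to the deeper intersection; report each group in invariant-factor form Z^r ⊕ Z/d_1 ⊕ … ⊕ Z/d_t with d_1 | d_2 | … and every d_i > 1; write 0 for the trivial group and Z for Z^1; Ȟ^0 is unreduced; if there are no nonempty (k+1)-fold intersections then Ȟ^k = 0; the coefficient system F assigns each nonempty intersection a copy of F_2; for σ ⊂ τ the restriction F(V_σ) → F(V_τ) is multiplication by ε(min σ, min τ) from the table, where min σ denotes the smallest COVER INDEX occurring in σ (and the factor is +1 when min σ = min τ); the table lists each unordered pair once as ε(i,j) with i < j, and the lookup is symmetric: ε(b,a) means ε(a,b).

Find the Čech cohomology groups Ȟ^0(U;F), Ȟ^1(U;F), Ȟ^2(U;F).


nonempty intersections:
  V12={t2,t5} V13={t5,t6} V14={t2,t6} V23={t1,t4,t5} V24={t1,t2,t4} V34={t1,t3,t4,t6}
  V123={t5} V124={t2} V134={t6} V234={t1,t4}
C dims 4,6,4; δ0: rk_F2 3; δ1: rk_F2 3
Ȟ^0: (4−3)−0=1 ⇒ Z/2
Ȟ^1: (6−3)−3=0 ⇒ 0
Ȟ^2: (4−0)−3=1 ⇒ Z/2

Ȟ^0 = Z/2; Ȟ^1 = 0; Ȟ^2 = Z/2


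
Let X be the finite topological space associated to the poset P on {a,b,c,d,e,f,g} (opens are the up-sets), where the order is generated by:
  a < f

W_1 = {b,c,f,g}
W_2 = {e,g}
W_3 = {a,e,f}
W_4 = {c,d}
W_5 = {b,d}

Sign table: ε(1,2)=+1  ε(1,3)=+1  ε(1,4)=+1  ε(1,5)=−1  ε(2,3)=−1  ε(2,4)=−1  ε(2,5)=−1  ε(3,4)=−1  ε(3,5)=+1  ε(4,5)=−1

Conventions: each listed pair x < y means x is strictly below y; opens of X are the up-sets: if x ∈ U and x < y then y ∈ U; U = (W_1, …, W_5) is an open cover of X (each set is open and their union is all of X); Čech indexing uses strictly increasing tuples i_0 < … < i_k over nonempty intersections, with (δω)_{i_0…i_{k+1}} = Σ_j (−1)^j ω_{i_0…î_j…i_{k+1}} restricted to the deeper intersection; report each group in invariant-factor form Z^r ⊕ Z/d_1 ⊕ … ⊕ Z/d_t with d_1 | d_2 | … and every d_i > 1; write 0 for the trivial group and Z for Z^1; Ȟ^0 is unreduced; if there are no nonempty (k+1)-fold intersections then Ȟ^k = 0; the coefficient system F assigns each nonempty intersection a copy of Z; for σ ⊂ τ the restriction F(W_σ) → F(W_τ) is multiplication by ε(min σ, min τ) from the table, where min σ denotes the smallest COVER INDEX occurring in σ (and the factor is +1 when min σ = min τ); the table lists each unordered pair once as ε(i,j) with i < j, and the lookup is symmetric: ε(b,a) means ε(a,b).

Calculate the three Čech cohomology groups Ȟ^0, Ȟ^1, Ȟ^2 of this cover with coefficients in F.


nonempty intersections:
  W12={g} W13={f} W14={c} W15={b} W23={e} W45={d}
C dims 5,6; δ0: rk 5, SNF 1^4·2
Ȟ^0: (5−5)−0=0 ⇒ 0
Ȟ^1: (6−0)−5=1 plus torsion [2] ⇒ Z ⊕ Z/2
Ȟ^2: (0−0)−0=0 ⇒ 0

Ȟ^0 ≅ 0,  Ȟ^1 ≅ Z ⊕ Z/2,  Ȟ^2 ≅ 0


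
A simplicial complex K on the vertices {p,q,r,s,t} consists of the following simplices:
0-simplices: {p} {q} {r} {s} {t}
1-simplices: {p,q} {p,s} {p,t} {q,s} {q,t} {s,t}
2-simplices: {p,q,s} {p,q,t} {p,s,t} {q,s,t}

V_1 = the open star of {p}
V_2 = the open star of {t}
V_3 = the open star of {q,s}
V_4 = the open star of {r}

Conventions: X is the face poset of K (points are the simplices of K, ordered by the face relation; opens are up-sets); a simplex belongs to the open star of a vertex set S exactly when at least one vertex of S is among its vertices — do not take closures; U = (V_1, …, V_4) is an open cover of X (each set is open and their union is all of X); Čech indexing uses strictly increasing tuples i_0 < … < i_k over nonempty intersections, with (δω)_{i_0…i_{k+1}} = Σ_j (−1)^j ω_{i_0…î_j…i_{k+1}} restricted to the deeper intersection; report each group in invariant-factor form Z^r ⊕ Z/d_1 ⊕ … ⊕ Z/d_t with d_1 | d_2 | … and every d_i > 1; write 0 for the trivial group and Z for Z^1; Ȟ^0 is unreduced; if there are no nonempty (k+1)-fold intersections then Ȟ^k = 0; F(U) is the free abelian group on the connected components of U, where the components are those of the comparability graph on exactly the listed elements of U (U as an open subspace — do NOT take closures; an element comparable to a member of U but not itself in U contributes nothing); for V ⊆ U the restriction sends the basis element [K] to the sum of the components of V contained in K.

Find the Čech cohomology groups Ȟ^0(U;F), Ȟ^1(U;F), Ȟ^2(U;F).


nerve of the cover:
  V1={{p},{p,q},{p,s},{p,t},{p,q,s},{p,q,t},{p,s,t}} V2={{t},{p,t},{q,t},{s,t},{p,q,t},{p,s,t},{q,s,t}} V3={{q},{s},{p,q},{p,s},{q,s},{q,t},{s,t},{p,q,s},{p,q,t},{p,s,t},{q,s,t}} V4={{r}}
  V12={{p,t},{p,q,t},{p,s,t}} V13={{p,q},{p,s},{p,q,s},{p,q,t},{p,s,t}} V23={{q,t},{s,t},{p,q,t},{p,s,t},{q,s,t}}
  V123={{p,q,t},{p,s,t}}
components per intersection:
  V1: {{p},{p,q},{p,s},{p,t},{p,q,s},{p,q,t},{p,s,t}}
  V2: {{t},{p,t},{q,t},{s,t},{p,q,t},{p,s,t},{q,s,t}}
  V3: {{q},{s},{p,q},{p,s},{q,s},{q,t},{s,t},{p,q,s},{p,q,t},{p,s,t},{q,s,t}}
  V4: {{r}}
  V12: {{p,t},{p,q,t},{p,s,t}}
  V13: {{p,q},{p,s},{p,q,s},{p,q,t},{p,s,t}}
  V23: {{q,t},{s,t},{p,q,t},{p,s,t},{q,s,t}}
  V123: {{p,q,t}} {{p,s,t}}
C dims 4,3,2; δ0: rk 2, SNF 1^2; δ1: rk 1, SNF 1^1
Ȟ^0 = (4 − 2) − 0 = 2, so Ȟ^0 ≅ Z^2
Ȟ^1 = (3 − 1) − 2 = 0, so Ȟ^1 ≅ 0
Ȟ^2 = (2 − 0) − 1 = 1, so Ȟ^2 ≅ Z

Ȟ^0 = Z^2, Ȟ^1 = 0, Ȟ^2 = Z


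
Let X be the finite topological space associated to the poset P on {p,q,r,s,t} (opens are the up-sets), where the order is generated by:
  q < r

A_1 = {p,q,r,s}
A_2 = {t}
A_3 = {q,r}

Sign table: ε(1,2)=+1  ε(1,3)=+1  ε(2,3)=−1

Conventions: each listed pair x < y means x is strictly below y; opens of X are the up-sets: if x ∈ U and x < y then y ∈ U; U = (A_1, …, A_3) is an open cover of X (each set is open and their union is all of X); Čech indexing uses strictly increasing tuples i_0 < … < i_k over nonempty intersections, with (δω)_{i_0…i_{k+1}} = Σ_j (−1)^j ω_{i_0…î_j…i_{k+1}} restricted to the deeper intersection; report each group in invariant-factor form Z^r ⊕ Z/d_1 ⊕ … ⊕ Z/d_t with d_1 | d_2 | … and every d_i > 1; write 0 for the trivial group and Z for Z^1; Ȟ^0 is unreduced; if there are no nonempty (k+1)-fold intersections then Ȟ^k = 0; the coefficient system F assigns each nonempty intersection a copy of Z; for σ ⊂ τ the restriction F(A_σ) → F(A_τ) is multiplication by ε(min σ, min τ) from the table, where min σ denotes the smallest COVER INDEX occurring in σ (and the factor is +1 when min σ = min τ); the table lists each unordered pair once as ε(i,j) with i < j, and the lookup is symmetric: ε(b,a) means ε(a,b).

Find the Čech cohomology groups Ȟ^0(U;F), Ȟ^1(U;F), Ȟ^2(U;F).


cover nerve:
  A13={q,r}
C dims 3,1; δ0: rk 1, SNF 1^1
Ȟ^0: (3−1)−0=2 ⇒ Z^2
Ȟ^1: (1−0)−1=0 ⇒ 0
Ȟ^2: (0−0)−0=0 ⇒ 0

Ȟ^0(U;F) ≅ Z^2, Ȟ^1(U;F) ≅ 0 and Ȟ^2(U;F) ≅ 0


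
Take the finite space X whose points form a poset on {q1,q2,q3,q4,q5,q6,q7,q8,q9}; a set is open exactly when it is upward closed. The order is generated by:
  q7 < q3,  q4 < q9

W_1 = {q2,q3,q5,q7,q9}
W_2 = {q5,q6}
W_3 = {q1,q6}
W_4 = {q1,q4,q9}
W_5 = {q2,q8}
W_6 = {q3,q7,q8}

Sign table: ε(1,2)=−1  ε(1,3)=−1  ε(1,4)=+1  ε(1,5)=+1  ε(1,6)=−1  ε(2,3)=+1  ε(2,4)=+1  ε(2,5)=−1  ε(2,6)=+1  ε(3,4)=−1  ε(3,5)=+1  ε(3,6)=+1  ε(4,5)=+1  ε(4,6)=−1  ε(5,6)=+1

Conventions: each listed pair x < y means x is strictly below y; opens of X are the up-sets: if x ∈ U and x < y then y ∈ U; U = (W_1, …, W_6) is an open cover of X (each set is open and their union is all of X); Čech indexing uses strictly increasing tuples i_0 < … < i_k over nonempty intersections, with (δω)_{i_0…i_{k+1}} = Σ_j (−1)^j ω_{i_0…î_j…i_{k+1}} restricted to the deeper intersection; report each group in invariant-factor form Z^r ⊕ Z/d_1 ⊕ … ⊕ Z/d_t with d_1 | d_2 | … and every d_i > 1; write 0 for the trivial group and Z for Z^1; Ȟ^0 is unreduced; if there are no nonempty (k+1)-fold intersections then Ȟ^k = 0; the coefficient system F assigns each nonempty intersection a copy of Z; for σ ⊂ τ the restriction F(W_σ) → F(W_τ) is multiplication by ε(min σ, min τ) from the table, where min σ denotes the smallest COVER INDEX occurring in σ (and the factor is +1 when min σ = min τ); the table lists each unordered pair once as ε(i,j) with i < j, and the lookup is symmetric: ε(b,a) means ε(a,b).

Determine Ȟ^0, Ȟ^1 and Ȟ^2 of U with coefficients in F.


intersection data:
  W12={q5} W14={q9} W15={q2} W16={q3,q7} W23={q6} W34={q1} W56={q8}
C dims 6,7; δ0: rk 6, SNF 1^5·2
Ȟ^0 = (6 − 6) − 0 = 0, so Ȟ^0 ≅ 0
Ȟ^1 = (7 − 0) − 6 = 1 plus torsion [2], so Ȟ^1 ≅ Z ⊕ Z/2
Ȟ^2 = (0 − 0) − 0 = 0, so Ȟ^2 ≅ 0

Ȟ^0 ≅ 0, Ȟ^1 ≅ Z ⊕ Z/2 and Ȟ^2 ≅ 0


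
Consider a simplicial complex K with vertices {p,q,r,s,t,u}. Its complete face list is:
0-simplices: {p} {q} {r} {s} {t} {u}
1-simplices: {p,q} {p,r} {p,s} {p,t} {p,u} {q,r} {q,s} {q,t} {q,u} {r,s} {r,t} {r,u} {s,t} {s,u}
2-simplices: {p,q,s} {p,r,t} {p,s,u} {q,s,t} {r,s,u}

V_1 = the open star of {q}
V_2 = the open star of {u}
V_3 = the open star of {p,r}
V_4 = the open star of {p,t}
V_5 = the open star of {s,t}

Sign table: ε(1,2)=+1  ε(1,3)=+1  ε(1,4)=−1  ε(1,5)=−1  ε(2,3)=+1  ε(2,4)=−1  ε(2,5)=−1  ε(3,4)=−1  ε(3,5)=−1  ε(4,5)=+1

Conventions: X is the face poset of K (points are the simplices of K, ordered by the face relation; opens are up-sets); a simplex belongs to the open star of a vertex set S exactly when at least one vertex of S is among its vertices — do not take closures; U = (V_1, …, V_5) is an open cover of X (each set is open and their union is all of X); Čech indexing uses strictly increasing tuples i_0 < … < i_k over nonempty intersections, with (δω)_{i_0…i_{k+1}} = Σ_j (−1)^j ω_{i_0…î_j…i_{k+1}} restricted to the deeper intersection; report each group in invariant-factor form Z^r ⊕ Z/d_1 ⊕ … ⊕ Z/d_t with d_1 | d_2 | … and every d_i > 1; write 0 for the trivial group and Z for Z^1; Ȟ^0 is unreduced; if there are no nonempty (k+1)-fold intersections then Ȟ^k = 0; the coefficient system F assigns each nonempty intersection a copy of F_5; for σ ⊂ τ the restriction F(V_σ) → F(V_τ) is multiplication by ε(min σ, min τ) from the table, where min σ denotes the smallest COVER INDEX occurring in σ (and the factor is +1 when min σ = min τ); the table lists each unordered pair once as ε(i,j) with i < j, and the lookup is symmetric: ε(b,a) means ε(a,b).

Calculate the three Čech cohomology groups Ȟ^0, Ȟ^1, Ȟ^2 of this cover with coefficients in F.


Ȟ^0 = Z/5, Ȟ^1 = Z/5 and Ȟ^2 = 0

nonempty overlaps:
  V1={{q},{p,q},{q,r},{q,s},{q,t},{q,u},{p,q,s},{q,s,t}} V2={{u},{p,u},{q,u},{r,u},{s,u},{p,s,u},{r,s,u}} V3={{p},{r},{p,q},{p,r},{p,s},{p,t},{p,u},{q,r},{r,s},{r,t},{r,u},{p,q,s},{p,r,t},{p,s,u},{r,s,u}} V4={{p},{t},{p,q},{p,r},{p,s},{p,t},{p,u},{q,t},{r,t},{s,t},{p,q,s},{p,r,t},{p,s,u},{q,s,t}} V5={{s},{t},{p,s},{p,t},{q,s},{q,t},{r,s},{r,t},{s,t},{s,u},{p,q,s},{p,r,t},{p,s,u},{q,s,t},{r,s,u}}
  V12={{q,u}} V13={{p,q},{q,r},{p,q,s}} V14={{p,q},{q,t},{p,q,s},{q,s,t}} V15={{q,s},{q,t},{p,q,s},{q,s,t}} V23={{p,u},{r,u},{p,s,u},{r,s,u}} V24={{p,u},{p,s,u}} V25={{s,u},{p,s,u},{r,s,u}} V34={{p},{p,q},{p,r},{p,s},{p,t},{p,u},{r,t},{p,q,s},{p,r,t},{p,s,u}} V35={{p,s},{p,t},{r,s},{r,t},{p,q,s},{p,r,t},{p,s,u},{r,s,u}} V45={{t},{p,s},{p,t},{q,t},{r,t},{s,t},{p,q,s},{p,r,t},{p,s,u},{q,s,t}}
  V134={{p,q},{p,q,s}} V135={{p,q,s}} V145={{q,t},{p,q,s},{q,s,t}} V234={{p,u},{p,s,u}} V235={{p,s,u},{r,s,u}} V245={{p,s,u}} V345={{p,s},{p,t},{r,t},{p,q,s},{p,r,t},{p,s,u}}
  V1345={{p,q,s}} V2345={{p,s,u}}
C dims 5,10,7,2; δ0: rk_F5 4; δ1: rk_F5 5; δ2: rk_F5 2
degree 0: 5−4−0 = 1 → Ȟ^0 ≅ Z/5
degree 1: 10−5−4 = 1 → Ȟ^1 ≅ Z/5
degree 2: 7−2−5 = 0 → Ȟ^2 ≅ 0


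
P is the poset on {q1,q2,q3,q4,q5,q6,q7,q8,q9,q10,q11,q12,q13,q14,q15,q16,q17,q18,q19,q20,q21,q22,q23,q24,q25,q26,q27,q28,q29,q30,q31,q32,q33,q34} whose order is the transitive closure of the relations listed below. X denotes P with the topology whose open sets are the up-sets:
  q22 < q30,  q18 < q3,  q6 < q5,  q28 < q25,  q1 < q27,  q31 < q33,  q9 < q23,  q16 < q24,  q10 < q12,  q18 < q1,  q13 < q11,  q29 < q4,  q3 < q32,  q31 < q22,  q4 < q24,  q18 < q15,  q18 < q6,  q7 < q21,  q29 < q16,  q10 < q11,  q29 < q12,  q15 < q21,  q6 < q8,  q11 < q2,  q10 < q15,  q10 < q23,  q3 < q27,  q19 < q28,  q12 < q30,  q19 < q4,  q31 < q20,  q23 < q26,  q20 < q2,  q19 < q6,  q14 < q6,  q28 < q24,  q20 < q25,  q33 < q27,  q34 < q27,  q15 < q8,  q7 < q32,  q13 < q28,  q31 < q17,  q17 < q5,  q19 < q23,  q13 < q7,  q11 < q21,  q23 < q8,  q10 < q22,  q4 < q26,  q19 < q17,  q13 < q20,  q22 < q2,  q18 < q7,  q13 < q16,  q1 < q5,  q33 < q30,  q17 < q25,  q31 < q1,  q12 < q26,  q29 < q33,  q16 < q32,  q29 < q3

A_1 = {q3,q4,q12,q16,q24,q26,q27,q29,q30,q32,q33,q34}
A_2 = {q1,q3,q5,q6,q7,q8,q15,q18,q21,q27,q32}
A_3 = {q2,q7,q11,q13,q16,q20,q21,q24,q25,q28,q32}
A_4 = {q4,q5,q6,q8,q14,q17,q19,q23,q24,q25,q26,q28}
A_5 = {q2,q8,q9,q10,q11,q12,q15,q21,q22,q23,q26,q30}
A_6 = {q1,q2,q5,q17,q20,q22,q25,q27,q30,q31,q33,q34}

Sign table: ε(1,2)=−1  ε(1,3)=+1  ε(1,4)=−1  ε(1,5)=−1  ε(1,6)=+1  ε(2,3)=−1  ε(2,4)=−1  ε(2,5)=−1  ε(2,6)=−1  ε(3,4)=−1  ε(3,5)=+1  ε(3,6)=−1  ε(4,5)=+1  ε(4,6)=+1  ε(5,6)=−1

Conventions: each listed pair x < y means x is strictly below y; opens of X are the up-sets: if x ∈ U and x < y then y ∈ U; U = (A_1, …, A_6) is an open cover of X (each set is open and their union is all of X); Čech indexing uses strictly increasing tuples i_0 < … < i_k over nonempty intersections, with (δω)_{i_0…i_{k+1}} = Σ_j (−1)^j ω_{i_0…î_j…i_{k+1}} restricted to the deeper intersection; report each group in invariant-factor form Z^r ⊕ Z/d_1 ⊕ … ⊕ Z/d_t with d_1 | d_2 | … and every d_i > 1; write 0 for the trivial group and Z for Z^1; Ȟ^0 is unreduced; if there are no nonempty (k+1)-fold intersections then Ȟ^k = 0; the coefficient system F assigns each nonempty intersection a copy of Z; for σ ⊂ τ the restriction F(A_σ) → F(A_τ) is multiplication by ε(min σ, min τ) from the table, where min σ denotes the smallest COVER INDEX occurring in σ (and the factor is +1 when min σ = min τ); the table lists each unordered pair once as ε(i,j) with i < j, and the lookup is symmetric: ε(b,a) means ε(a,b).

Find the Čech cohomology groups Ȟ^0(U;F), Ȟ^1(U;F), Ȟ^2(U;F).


Ȟ^0 = 0, Ȟ^1 = Z/2, Ȟ^2 = Z

intersection data:
  A12={q3,q27,q32} A13={q16,q24,q32} A14={q4,q24,q26} A15={q12,q26,q30} A16={q27,q30,q33,q34} A23={q7,q21,q32} A24={q5,q6,q8} A25={q8,q15,q21} A26={q1,q5,q27} A34={q24,q25,q28} A35={q2,q11,q21} A36={q2,q20,q25} A45={q8,q23,q26} A46={q5,q17,q25} A56={q2,q22,q30}
  A123={q32} A126={q27} A134={q24} A145={q26} A156={q30} A235={q21} A245={q8} A246={q5} A346={q25} A356={q2}
C dims 6,15,10; δ0: rk 6, SNF 1^5·2; δ1: rk 9, SNF 1^9
Ȟ^0 = (6 − 6) − 0 = 0, so Ȟ^0 ≅ 0
Ȟ^1 = (15 − 9) − 6 = 0 plus torsion [2], so Ȟ^1 ≅ Z/2
Ȟ^2 = (10 − 0) − 9 = 1, so Ȟ^2 ≅ Z


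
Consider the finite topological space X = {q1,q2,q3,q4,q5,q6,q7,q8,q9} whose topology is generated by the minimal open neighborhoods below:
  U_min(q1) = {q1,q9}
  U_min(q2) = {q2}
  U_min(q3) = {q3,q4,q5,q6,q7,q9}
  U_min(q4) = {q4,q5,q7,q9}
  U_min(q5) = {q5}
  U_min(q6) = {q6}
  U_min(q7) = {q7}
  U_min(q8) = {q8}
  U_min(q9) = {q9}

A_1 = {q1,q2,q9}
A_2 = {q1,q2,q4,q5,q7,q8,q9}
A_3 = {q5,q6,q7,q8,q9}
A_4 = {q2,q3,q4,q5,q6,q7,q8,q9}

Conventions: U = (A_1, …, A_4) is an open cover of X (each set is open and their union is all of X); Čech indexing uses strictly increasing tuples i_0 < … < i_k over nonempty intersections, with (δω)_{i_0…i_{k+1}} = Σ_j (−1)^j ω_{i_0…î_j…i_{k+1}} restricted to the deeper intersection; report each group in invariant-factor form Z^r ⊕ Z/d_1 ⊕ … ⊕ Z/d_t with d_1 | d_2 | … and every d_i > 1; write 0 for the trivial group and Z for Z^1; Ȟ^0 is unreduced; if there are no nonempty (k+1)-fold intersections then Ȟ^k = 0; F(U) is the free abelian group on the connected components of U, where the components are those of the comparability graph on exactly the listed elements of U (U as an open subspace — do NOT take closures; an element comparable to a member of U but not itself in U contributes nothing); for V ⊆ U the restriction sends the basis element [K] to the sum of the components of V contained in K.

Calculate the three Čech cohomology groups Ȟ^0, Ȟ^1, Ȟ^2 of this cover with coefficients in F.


Ȟ^0 ≅ Z^3,  Ȟ^1 ≅ 0,  Ȟ^2 ≅ 0

nonempty overlaps:
  A12={q1,q2,q9} A13={q9} A14={q2,q9} A23={q5,q7,q8,q9} A24={q2,q4,q5,q7,q8,q9} A34={q5,q6,q7,q8,q9}
  A123={q9} A124={q2,q9} A134={q9} A234={q5,q7,q8,q9}
  A1234={q9}
components per intersection:
  A1: {q1,q9} {q2}
  A2: {q1,q4,q5,q7,q9} {q2} {q8}
  A3: {q5} {q6} {q7} {q8} {q9}
  A4: {q2} {q3,q4,q5,q6,q7,q9} {q8}
  A12: {q1,q9} {q2}
  A13: {q9}
  A14: {q2} {q9}
  A23: {q5} {q7} {q8} {q9}
  A24: {q2} {q4,q5,q7,q9} {q8}
  A34: {q5} {q6} {q7} {q8} {q9}
  A123: {q9}
  A124: {q2} {q9}
  A134: {q9}
  A234: {q5} {q7} {q8} {q9}
  A1234: {q9}
C dims 13,17,8,1; δ0: rk 10, SNF 1^10; δ1: rk 7, SNF 1^7; δ2: rk 1, SNF 1^1
degree 0: 13−10−0 = 3 → Ȟ^0 ≅ Z^3
degree 1: 17−7−10 = 0 → Ȟ^1 ≅ 0
degree 2: 8−1−7 = 0 → Ȟ^2 ≅ 0


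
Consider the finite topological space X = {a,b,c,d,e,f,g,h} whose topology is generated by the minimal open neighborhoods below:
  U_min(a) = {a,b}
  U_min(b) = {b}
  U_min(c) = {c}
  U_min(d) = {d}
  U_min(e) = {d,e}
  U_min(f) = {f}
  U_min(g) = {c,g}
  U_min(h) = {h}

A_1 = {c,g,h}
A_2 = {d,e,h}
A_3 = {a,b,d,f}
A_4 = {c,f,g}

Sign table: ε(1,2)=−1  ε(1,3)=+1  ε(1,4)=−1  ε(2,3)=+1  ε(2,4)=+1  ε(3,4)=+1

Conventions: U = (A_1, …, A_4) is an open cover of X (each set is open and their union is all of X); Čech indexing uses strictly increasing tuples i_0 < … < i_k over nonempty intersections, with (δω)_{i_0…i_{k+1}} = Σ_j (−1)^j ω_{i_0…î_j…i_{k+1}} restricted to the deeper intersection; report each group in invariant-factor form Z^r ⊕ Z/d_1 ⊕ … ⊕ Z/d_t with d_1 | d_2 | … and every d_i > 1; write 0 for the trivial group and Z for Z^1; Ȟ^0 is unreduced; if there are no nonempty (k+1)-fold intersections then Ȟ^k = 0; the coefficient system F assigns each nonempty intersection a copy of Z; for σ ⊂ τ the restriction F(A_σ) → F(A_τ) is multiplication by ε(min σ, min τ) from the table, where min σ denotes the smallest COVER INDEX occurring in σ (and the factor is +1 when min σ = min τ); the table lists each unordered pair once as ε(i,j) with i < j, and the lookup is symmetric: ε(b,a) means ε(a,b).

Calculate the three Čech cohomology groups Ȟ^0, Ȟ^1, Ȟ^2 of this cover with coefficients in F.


Ȟ^0 ≅ Z, Ȟ^1 ≅ Z and Ȟ^2 ≅ 0

nerve of the cover:
  A12={h} A14={c,g} A23={d} A34={f}
C dims 4,4; δ0: rk 3, SNF 1^3
Ȟ^0 = (4 − 3) − 0 = 1, so Ȟ^0 ≅ Z
Ȟ^1 = (4 − 0) − 3 = 1, so Ȟ^1 ≅ Z
Ȟ^2 = (0 − 0) − 0 = 0, so Ȟ^2 ≅ 0


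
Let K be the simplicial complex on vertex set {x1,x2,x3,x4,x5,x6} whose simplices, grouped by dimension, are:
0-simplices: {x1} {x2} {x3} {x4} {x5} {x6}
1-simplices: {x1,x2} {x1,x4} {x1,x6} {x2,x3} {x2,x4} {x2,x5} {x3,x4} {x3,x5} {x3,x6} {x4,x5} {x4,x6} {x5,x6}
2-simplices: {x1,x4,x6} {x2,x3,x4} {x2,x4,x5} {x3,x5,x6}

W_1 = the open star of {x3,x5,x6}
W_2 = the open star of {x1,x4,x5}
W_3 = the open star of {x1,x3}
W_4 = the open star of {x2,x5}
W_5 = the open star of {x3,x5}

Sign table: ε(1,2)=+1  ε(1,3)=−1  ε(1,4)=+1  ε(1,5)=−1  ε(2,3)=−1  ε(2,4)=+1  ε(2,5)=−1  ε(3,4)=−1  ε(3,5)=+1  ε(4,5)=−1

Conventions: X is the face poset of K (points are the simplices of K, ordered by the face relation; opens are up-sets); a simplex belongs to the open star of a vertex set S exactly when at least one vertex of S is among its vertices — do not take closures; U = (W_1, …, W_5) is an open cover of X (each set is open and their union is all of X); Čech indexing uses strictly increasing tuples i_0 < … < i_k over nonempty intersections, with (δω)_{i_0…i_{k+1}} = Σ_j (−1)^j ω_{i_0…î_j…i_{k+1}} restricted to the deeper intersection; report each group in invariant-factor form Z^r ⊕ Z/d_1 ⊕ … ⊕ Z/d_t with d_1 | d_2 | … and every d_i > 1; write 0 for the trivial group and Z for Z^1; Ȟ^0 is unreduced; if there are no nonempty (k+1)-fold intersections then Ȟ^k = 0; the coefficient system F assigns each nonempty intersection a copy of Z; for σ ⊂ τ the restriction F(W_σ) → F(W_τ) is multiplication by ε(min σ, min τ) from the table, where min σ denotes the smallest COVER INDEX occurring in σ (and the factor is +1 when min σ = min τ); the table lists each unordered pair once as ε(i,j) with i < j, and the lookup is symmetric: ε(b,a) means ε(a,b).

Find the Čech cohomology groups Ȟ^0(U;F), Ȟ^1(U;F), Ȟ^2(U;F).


Ȟ^0 = Z,  Ȟ^1 = 0,  Ȟ^2 = 0

nerve simplices:
  W1={{x3},{x5},{x6},{x1,x6},{x2,x3},{x2,x5},{x3,x4},{x3,x5},{x3,x6},{x4,x5},{x4,x6},{x5,x6},{x1,x4,x6},{x2,x3,x4},{x2,x4,x5},{x3,x5,x6}} W2={{x1},{x4},{x5},{x1,x2},{x1,x4},{x1,x6},{x2,x4},{x2,x5},{x3,x4},{x3,x5},{x4,x5},{x4,x6},{x5,x6},{x1,x4,x6},{x2,x3,x4},{x2,x4,x5},{x3,x5,x6}} W3={{x1},{x3},{x1,x2},{x1,x4},{x1,x6},{x2,x3},{x3,x4},{x3,x5},{x3,x6},{x1,x4,x6},{x2,x3,x4},{x3,x5,x6}} W4={{x2},{x5},{x1,x2},{x2,x3},{x2,x4},{x2,x5},{x3,x5},{x4,x5},{x5,x6},{x2,x3,x4},{x2,x4,x5},{x3,x5,x6}} W5={{x3},{x5},{x2,x3},{x2,x5},{x3,x4},{x3,x5},{x3,x6},{x4,x5},{x5,x6},{x2,x3,x4},{x2,x4,x5},{x3,x5,x6}}
  W12={{x5},{x1,x6},{x2,x5},{x3,x4},{x3,x5},{x4,x5},{x4,x6},{x5,x6},{x1,x4,x6},{x2,x3,x4},{x2,x4,x5},{x3,x5,x6}} W13={{x3},{x1,x6},{x2,x3},{x3,x4},{x3,x5},{x3,x6},{x1,x4,x6},{x2,x3,x4},{x3,x5,x6}} W14={{x5},{x2,x3},{x2,x5},{x3,x5},{x4,x5},{x5,x6},{x2,x3,x4},{x2,x4,x5},{x3,x5,x6}} W15={{x3},{x5},{x2,x3},{x2,x5},{x3,x4},{x3,x5},{x3,x6},{x4,x5},{x5,x6},{x2,x3,x4},{x2,x4,x5},{x3,x5,x6}} W23={{x1},{x1,x2},{x1,x4},{x1,x6},{x3,x4},{x3,x5},{x1,x4,x6},{x2,x3,x4},{x3,x5,x6}} W24={{x5},{x1,x2},{x2,x4},{x2,x5},{x3,x5},{x4,x5},{x5,x6},{x2,x3,x4},{x2,x4,x5},{x3,x5,x6}} W25={{x5},{x2,x5},{x3,x4},{x3,x5},{x4,x5},{x5,x6},{x2,x3,x4},{x2,x4,x5},{x3,x5,x6}} W34={{x1,x2},{x2,x3},{x3,x5},{x2,x3,x4},{x3,x5,x6}} W35={{x3},{x2,x3},{x3,x4},{x3,x5},{x3,x6},{x2,x3,x4},{x3,x5,x6}} W45={{x5},{x2,x3},{x2,x5},{x3,x5},{x4,x5},{x5,x6},{x2,x3,x4},{x2,x4,x5},{x3,x5,x6}}
  W123={{x1,x6},{x3,x4},{x3,x5},{x1,x4,x6},{x2,x3,x4},{x3,x5,x6}} W124={{x5},{x2,x5},{x3,x5},{x4,x5},{x5,x6},{x2,x3,x4},{x2,x4,x5},{x3,x5,x6}} W125={{x5},{x2,x5},{x3,x4},{x3,x5},{x4,x5},{x5,x6},{x2,x3,x4},{x2,x4,x5},{x3,x5,x6}} W134={{x2,x3},{x3,x5},{x2,x3,x4},{x3,x5,x6}} W135={{x3},{x2,x3},{x3,x4},{x3,x5},{x3,x6},{x2,x3,x4},{x3,x5,x6}} W145={{x5},{x2,x3},{x2,x5},{x3,x5},{x4,x5},{x5,x6},{x2,x3,x4},{x2,x4,x5},{x3,x5,x6}} W234={{x1,x2},{x3,x5},{x2,x3,x4},{x3,x5,x6}} W235={{x3,x4},{x3,x5},{x2,x3,x4},{x3,x5,x6}} W245={{x5},{x2,x5},{x3,x5},{x4,x5},{x5,x6},{x2,x3,x4},{x2,x4,x5},{x3,x5,x6}} W345={{x2,x3},{x3,x5},{x2,x3,x4},{x3,x5,x6}}
  W1234={{x3,x5},{x2,x3,x4},{x3,x5,x6}} W1235={{x3,x4},{x3,x5},{x2,x3,x4},{x3,x5,x6}} W1245={{x5},{x2,x5},{x3,x5},{x4,x5},{x5,x6},{x2,x3,x4},{x2,x4,x5},{x3,x5,x6}} W1345={{x2,x3},{x3,x5},{x2,x3,x4},{x3,x5,x6}} W2345={{x3,x5},{x2,x3,x4},{x3,x5,x6}}
  W12345={{x3,x5},{x2,x3,x4},{x3,x5,x6}}
C dims 5,10,10,5; δ0: rk 4, SNF 1^4; δ1: rk 6, SNF 1^6; δ2: rk 4, SNF 1^4
degree 0: 5−4−0 = 1 → Ȟ^0 ≅ Z
degree 1: 10−6−4 = 0 → Ȟ^1 ≅ 0
degree 2: 10−4−6 = 0 → Ȟ^2 ≅ 0


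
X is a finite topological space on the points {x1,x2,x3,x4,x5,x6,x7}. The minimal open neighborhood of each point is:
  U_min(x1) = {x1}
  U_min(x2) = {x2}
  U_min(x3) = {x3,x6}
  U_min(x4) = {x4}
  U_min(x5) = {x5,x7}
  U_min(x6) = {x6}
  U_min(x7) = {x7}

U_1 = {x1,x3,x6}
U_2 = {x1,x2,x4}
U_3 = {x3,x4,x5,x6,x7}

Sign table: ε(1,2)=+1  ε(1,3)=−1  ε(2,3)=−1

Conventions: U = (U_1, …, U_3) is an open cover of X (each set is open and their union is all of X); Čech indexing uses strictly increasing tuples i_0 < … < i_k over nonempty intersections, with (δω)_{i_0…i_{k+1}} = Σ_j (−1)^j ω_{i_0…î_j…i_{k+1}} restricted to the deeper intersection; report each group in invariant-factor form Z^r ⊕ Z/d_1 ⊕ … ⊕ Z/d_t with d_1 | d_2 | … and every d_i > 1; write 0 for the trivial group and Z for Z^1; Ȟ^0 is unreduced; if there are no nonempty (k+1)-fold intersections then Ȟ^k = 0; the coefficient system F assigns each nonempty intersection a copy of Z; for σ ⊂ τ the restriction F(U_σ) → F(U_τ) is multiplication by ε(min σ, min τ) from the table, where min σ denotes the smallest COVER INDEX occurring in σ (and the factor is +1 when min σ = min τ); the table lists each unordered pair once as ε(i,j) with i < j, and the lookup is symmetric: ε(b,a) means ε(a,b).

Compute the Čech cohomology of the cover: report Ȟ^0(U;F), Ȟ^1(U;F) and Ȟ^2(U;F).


Ȟ^0 = Z, Ȟ^1 = Z, Ȟ^2 = 0

cover nerve:
  U12={x1} U13={x3,x6} U23={x4}
C dims 3,3; δ0: rk 2, SNF 1^2
Ȟ^0: (3−2)−0=1 ⇒ Z
Ȟ^1: (3−0)−2=1 ⇒ Z
Ȟ^2: (0−0)−0=0 ⇒ 0


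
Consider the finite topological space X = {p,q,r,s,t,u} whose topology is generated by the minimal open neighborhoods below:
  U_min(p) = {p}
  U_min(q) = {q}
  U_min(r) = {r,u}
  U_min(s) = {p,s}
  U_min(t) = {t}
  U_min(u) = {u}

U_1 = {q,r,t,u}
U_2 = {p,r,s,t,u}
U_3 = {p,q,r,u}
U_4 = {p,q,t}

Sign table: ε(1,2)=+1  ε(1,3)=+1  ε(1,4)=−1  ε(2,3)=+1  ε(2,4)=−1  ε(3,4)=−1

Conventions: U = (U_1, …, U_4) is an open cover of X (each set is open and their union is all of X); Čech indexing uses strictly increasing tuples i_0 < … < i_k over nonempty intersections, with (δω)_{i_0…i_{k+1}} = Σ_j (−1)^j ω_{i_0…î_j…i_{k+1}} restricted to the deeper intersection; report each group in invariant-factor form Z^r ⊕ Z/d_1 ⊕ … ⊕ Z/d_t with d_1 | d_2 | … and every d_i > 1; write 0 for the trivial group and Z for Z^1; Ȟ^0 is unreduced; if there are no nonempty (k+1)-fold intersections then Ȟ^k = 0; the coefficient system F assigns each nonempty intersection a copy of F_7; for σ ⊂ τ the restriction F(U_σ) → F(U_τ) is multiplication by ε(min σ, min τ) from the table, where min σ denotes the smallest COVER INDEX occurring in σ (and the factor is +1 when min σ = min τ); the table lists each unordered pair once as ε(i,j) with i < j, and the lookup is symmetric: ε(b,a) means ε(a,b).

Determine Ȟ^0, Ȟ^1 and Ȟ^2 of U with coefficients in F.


nonempty overlaps:
  U12={r,t,u} U13={q,r,u} U14={q,t} U23={p,r,u} U24={p,t} U34={p,q}
  U123={r,u} U124={t} U134={q} U234={p}
C dims 4,6,4; δ0: rk_F7 3; δ1: rk_F7 3
degree 0: 4−3−0 = 1 → Ȟ^0 ≅ Z/7
degree 1: 6−3−3 = 0 → Ȟ^1 ≅ 0
degree 2: 4−0−3 = 1 → Ȟ^2 ≅ Z/7

Ȟ^0 ≅ Z/7, Ȟ^1 ≅ 0, Ȟ^2 ≅ Z/7


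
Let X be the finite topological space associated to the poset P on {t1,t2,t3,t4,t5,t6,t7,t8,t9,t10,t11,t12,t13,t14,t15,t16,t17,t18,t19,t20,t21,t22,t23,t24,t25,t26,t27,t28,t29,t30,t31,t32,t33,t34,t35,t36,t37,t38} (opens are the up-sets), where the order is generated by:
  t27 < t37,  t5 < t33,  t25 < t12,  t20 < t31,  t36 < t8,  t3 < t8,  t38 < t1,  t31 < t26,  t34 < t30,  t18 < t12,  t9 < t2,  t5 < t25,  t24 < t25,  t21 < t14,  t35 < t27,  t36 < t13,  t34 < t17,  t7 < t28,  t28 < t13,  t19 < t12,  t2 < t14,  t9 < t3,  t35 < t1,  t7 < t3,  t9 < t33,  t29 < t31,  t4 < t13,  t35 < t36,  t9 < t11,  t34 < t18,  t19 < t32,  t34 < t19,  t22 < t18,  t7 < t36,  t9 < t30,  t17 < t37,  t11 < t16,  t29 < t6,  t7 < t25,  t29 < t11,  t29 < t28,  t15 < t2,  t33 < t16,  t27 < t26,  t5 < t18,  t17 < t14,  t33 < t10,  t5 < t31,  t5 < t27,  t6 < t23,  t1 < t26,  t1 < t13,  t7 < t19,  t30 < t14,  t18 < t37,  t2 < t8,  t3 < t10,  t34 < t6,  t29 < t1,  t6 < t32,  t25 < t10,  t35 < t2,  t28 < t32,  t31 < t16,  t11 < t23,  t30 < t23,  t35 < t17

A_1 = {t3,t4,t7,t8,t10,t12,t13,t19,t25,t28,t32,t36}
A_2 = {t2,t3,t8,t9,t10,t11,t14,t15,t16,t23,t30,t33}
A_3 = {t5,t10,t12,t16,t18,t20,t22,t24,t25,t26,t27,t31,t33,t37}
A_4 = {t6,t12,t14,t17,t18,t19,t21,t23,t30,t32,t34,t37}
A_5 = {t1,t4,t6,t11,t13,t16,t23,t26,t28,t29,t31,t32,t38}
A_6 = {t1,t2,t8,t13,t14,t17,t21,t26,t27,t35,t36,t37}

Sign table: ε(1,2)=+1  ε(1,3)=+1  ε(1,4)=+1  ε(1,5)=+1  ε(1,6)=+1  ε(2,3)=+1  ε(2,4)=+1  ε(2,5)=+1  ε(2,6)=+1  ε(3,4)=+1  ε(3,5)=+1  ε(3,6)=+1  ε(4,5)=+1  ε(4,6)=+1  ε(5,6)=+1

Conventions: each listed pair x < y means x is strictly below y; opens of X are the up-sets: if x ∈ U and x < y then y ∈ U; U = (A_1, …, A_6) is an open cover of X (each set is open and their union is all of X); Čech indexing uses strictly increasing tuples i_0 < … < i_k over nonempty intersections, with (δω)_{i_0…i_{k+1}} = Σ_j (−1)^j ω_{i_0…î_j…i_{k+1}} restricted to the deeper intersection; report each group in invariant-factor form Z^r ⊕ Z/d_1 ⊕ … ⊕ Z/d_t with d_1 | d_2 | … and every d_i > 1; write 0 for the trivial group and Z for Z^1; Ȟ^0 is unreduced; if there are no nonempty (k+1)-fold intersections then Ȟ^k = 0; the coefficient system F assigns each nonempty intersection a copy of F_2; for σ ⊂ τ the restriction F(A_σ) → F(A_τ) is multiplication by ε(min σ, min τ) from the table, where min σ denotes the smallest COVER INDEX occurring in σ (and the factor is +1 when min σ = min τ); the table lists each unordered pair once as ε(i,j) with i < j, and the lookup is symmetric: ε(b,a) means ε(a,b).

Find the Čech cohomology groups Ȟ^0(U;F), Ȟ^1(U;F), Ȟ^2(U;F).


Ȟ^0 = Z/2,  Ȟ^1 = Z/2,  Ȟ^2 = Z/2

nonempty overlaps:
  A12={t3,t8,t10} A13={t10,t12,t25} A14={t12,t19,t32} A15={t4,t13,t28,t32} A16={t8,t13,t36} A23={t10,t16,t33} A24={t14,t23,t30} A25={t11,t16,t23} A26={t2,t8,t14} A34={t12,t18,t37} A35={t16,t26,t31} A36={t26,t27,t37} A45={t6,t23,t32} A46={t14,t17,t21,t37} A56={t1,t13,t26}
  A123={t10} A126={t8} A134={t12} A145={t32} A156={t13} A235={t16} A245={t23} A246={t14} A346={t37} A356={t26}
C dims 6,15,10; δ0: rk_F2 5; δ1: rk_F2 9
degree 0: 6−5−0 = 1 → Ȟ^0 ≅ Z/2
degree 1: 15−9−5 = 1 → Ȟ^1 ≅ Z/2
degree 2: 10−0−9 = 1 → Ȟ^2 ≅ Z/2
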